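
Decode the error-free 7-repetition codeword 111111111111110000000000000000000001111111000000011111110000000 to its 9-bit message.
Split into 7-bit blocks: 1111111 1111111 0000000 0000000 0000000 1111111 0000000 1111111 0000000
Data = 110001010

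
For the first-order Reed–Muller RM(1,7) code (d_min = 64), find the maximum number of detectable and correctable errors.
Detection only: up to d_min − 1 = 63 errors.
Correction: up to ⌊(d_min − 1)/2⌋ = ⌊63/2⌋ = 31 errors.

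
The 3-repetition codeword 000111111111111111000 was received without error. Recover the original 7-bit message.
Split into 3-bit blocks: 000 111 111 111 111 111 000
Data = 0111110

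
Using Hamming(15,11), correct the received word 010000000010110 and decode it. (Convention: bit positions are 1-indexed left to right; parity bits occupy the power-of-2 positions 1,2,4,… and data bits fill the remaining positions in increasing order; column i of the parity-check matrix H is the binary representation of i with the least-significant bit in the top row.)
Syndrome s = H · r^T (mod 2), r = 010000000010110:
  s[0] = (101010101010101)·(010000000010110) mod 2 = 0+0+0+0+0+0+0+0+0+0+1+0+1+0+0 mod 2 = 0
  s[1] = (011001100110011)·(010000000010110) mod 2 = 0+1+0+0+0+0+0+0+0+0+1+0+0+1+0 mod 2 = 1
  s[2] = (000111100001111)·(010000000010110) mod 2 = 0+0+0+0+0+0+0+0+0+0+0+0+1+1+0 mod 2 = 0
  s[3] = (000000011111111)·(010000000010110) mod 2 = 0+0+0+0+0+0+0+0+0+0+1+0+1+1+0 mod 2 = 1
Syndrome = 0101
Column 10 of H equals this syndrome → error at bit 10 (1-indexed).
Flip bit 10: 010000000010110 → 010000000110110
Extract data bits at positions {3,5,6,7,9,10,11,12,13,14,15}: 00000110110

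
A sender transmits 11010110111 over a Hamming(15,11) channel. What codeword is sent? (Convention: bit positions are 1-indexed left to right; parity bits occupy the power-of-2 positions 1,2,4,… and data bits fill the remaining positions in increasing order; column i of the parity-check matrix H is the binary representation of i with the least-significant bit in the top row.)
Codeword c = d · G (mod 2), d = 11010110111:
  c[0] = d·G[:,0] = (11010110111)·(11011010101) mod 2 = 1+1+0+1+0+0+1+0+1+0+1 mod 2 = 0
  c[1] = d·G[:,1] = (11010110111)·(10110110011) mod 2 = 1+0+0+1+0+1+1+0+0+1+1 mod 2 = 0
  c[2] = d·G[:,2] = (11010110111)·(10000000000) mod 2 = 1+0+0+0+0+0+0+0+0+0+0 mod 2 = 1
  c[3] = d·G[:,3] = (11010110111)·(01110001111) mod 2 = 0+1+0+1+0+0+0+0+1+1+1 mod 2 = 1
  c[4] = d·G[:,4] = (11010110111)·(01000000000) mod 2 = 0+1+0+0+0+0+0+0+0+0+0 mod 2 = 1
  c[5] = d·G[:,5] = (11010110111)·(00100000000) mod 2 = 0+0+0+0+0+0+0+0+0+0+0 mod 2 = 0
  c[6] = d·G[:,6] = (11010110111)·(00010000000) mod 2 = 0+0+0+1+0+0+0+0+0+0+0 mod 2 = 1
  c[7] = d·G[:,7] = (11010110111)·(00001111111) mod 2 = 0+0+0+0+0+1+1+0+1+1+1 mod 2 = 1
  c[8] = d·G[:,8] = (11010110111)·(00001000000) mod 2 = 0+0+0+0+0+0+0+0+0+0+0 mod 2 = 0
  c[9] = d·G[:,9] = (11010110111)·(00000100000) mod 2 = 0+0+0+0+0+1+0+0+0+0+0 mod 2 = 1
  c[10] = d·G[:,10] = (11010110111)·(00000010000) mod 2 = 0+0+0+0+0+0+1+0+0+0+0 mod 2 = 1
  c[11] = d·G[:,11] = (11010110111)·(00000001000) mod 2 = 0+0+0+0+0+0+0+0+0+0+0 mod 2 = 0
  c[12] = d·G[:,12] = (11010110111)·(00000000100) mod 2 = 0+0+0+0+0+0+0+0+1+0+0 mod 2 = 1
  c[13] = d·G[:,13] = (11010110111)·(00000000010) mod 2 = 0+0+0+0+0+0+0+0+0+1+0 mod 2 = 1
  c[14] = d·G[:,14] = (11010110111)·(00000000001) mod 2 = 0+0+0+0+0+0+0+0+0+0+1 mod 2 = 1
Codeword = 001110110110111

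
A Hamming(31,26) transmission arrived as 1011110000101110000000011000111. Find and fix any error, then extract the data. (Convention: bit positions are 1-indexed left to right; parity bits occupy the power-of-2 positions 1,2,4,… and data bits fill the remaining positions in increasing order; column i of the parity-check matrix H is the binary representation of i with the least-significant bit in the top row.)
Syndrome s = H · r^T (mod 2), r = 1011110000101110000000011000111:
  s[0] = (1010101010101010101010101010101)·(1011110000101110000000011000111) mod 2 = 1+0+1+0+1+0+0+0+0+0+1+0+1+0+1+0+0+0+0+0+0+0+0+0+1+0+0+0+1+0+1 mod 2 = 1
  s[1] = (0110011001100110011001100110011)·(1011110000101110000000011000111) mod 2 = 0+0+1+0+0+1+0+0+0+0+1+0+0+1+1+0+0+0+0+0+0+0+0+0+0+0+0+0+0+1+1 mod 2 = 1
  s[2] = (0001111000011110000111100001111)·(1011110000101110000000011000111) mod 2 = 0+0+0+1+1+1+0+0+0+0+0+0+1+1+1+0+0+0+0+0+0+0+0+0+0+0+0+0+1+1+1 mod 2 = 1
  s[3] = (0000000111111110000000011111111)·(1011110000101110000000011000111) mod 2 = 0+0+0+0+0+0+0+0+0+0+1+0+1+1+1+0+0+0+0+0+0+0+0+1+1+0+0+0+1+1+1 mod 2 = 1
  s[4] = (0000000000000001111111111111111)·(1011110000101110000000011000111) mod 2 = 0+0+0+0+0+0+0+0+0+0+0+0+0+0+0+0+0+0+0+0+0+0+0+1+1+0+0+0+1+1+1 mod 2 = 1
Syndrome = 11111
Column 31 of H equals this syndrome → error at bit 31 (1-indexed).
Flip bit 31: 1011110000101110000000011000111 → 1011110000101110000000011000110
Extract data bits at positions {3,5,6,7,9,10,11,12,13,14,15,17,18,19,20,21,22,23,24,25,26,27,28,29,30,31}: 11100010111000000011000110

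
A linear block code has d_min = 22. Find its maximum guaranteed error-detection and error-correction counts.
(a) Detection requires d_min ≥ e+1, so e ≤ d_min − 1 = 21.
(b) Correction requires d_min ≥ 2t+1, so t ≤ ⌊(d_min − 1)/2⌋ = ⌊21/2⌋ = 10.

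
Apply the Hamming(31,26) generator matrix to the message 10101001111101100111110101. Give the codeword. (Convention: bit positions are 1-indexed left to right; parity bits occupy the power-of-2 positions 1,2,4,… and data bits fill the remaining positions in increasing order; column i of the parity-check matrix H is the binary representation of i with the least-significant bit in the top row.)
Codeword c = d · G (mod 2), d = 10101001111101100111110101:
  c[0] = d·G[:,0] = (10101001111101100111110101)·(11011010101101010101010101) mod 2 = 1+0+0+0+1+0+0+0+1+0+1+1+0+1+0+0+0+1+0+1+0+1+0+1+0+1 mod 2 = 1
  c[1] = d·G[:,1] = (10101001111101100111110101)·(10110110011011001100110011) mod 2 = 1+0+1+0+0+0+0+0+0+1+1+0+0+1+0+0+0+1+0+0+1+1+0+0+0+1 mod 2 = 1
  c[2] = d·G[:,2] = (10101001111101100111110101)·(10000000000000000000000000) mod 2 = 1+0+0+0+0+0+0+0+0+0+0+0+0+0+0+0+0+0+0+0+0+0+0+0+0+0 mod 2 = 1
  c[3] = d·G[:,3] = (10101001111101100111110101)·(01110001111000111100001111) mod 2 = 0+0+1+0+0+0+0+1+1+1+1+0+0+0+1+0+0+1+0+0+0+0+0+1+0+1 mod 2 = 1
  c[4] = d·G[:,4] = (10101001111101100111110101)·(01000000000000000000000000) mod 2 = 0+0+0+0+0+0+0+0+0+0+0+0+0+0+0+0+0+0+0+0+0+0+0+0+0+0 mod 2 = 0
  c[5] = d·G[:,5] = (10101001111101100111110101)·(00100000000000000000000000) mod 2 = 0+0+1+0+0+0+0+0+0+0+0+0+0+0+0+0+0+0+0+0+0+0+0+0+0+0 mod 2 = 1
  c[6] = d·G[:,6] = (10101001111101100111110101)·(00010000000000000000000000) mod 2 = 0+0+0+0+0+0+0+0+0+0+0+0+0+0+0+0+0+0+0+0+0+0+0+0+0+0 mod 2 = 0
  c[7] = d·G[:,7] = (10101001111101100111110101)·(00001111111000000011111111) mod 2 = 0+0+0+0+1+0+0+1+1+1+1+0+0+0+0+0+0+0+1+1+1+1+0+1+0+1 mod 2 = 1
  c[8] = d·G[:,8] = (10101001111101100111110101)·(00001000000000000000000000) mod 2 = 0+0+0+0+1+0+0+0+0+0+0+0+0+0+0+0+0+0+0+0+0+0+0+0+0+0 mod 2 = 1
  c[9] = d·G[:,9] = (10101001111101100111110101)·(00000100000000000000000000) mod 2 = 0+0+0+0+0+0+0+0+0+0+0+0+0+0+0+0+0+0+0+0+0+0+0+0+0+0 mod 2 = 0
  c[10] = d·G[:,10] = (10101001111101100111110101)·(00000010000000000000000000) mod 2 = 0+0+0+0+0+0+0+0+0+0+0+0+0+0+0+0+0+0+0+0+0+0+0+0+0+0 mod 2 = 0
  c[11] = d·G[:,11] = (10101001111101100111110101)·(00000001000000000000000000) mod 2 = 0+0+0+0+0+0+0+1+0+0+0+0+0+0+0+0+0+0+0+0+0+0+0+0+0+0 mod 2 = 1
  c[12] = d·G[:,12] = (10101001111101100111110101)·(00000000100000000000000000) mod 2 = 0+0+0+0+0+0+0+0+1+0+0+0+0+0+0+0+0+0+0+0+0+0+0+0+0+0 mod 2 = 1
  c[13] = d·G[:,13] = (10101001111101100111110101)·(00000000010000000000000000) mod 2 = 0+0+0+0+0+0+0+0+0+1+0+0+0+0+0+0+0+0+0+0+0+0+0+0+0+0 mod 2 = 1
  c[14] = d·G[:,14] = (10101001111101100111110101)·(00000000001000000000000000) mod 2 = 0+0+0+0+0+0+0+0+0+0+1+0+0+0+0+0+0+0+0+0+0+0+0+0+0+0 mod 2 = 1
  c[15] = d·G[:,15] = (10101001111101100111110101)·(00000000000111111111111111) mod 2 = 0+0+0+0+0+0+0+0+0+0+0+1+0+1+1+0+0+1+1+1+1+1+0+1+0+1 mod 2 = 0
  c[16] = d·G[:,16] = (10101001111101100111110101)·(00000000000100000000000000) mod 2 = 0+0+0+0+0+0+0+0+0+0+0+1+0+0+0+0+0+0+0+0+0+0+0+0+0+0 mod 2 = 1
  c[17] = d·G[:,17] = (10101001111101100111110101)·(00000000000010000000000000) mod 2 = 0+0+0+0+0+0+0+0+0+0+0+0+0+0+0+0+0+0+0+0+0+0+0+0+0+0 mod 2 = 0
  c[18] = d·G[:,18] = (10101001111101100111110101)·(00000000000001000000000000) mod 2 = 0+0+0+0+0+0+0+0+0+0+0+0+0+1+0+0+0+0+0+0+0+0+0+0+0+0 mod 2 = 1
  c[19] = d·G[:,19] = (10101001111101100111110101)·(00000000000000100000000000) mod 2 = 0+0+0+0+0+0+0+0+0+0+0+0+0+0+1+0+0+0+0+0+0+0+0+0+0+0 mod 2 = 1
  c[20] = d·G[:,20] = (10101001111101100111110101)·(00000000000000010000000000) mod 2 = 0+0+0+0+0+0+0+0+0+0+0+0+0+0+0+0+0+0+0+0+0+0+0+0+0+0 mod 2 = 0
  c[21] = d·G[:,21] = (10101001111101100111110101)·(00000000000000001000000000) mod 2 = 0+0+0+0+0+0+0+0+0+0+0+0+0+0+0+0+0+0+0+0+0+0+0+0+0+0 mod 2 = 0
  c[22] = d·G[:,22] = (10101001111101100111110101)·(00000000000000000100000000) mod 2 = 0+0+0+0+0+0+0+0+0+0+0+0+0+0+0+0+0+1+0+0+0+0+0+0+0+0 mod 2 = 1
  c[23] = d·G[:,23] = (10101001111101100111110101)·(00000000000000000010000000) mod 2 = 0+0+0+0+0+0+0+0+0+0+0+0+0+0+0+0+0+0+1+0+0+0+0+0+0+0 mod 2 = 1
  c[24] = d·G[:,24] = (10101001111101100111110101)·(00000000000000000001000000) mod 2 = 0+0+0+0+0+0+0+0+0+0+0+0+0+0+0+0+0+0+0+1+0+0+0+0+0+0 mod 2 = 1
  c[25] = d·G[:,25] = (10101001111101100111110101)·(00000000000000000000100000) mod 2 = 0+0+0+0+0+0+0+0+0+0+0+0+0+0+0+0+0+0+0+0+1+0+0+0+0+0 mod 2 = 1
  c[26] = d·G[:,26] = (10101001111101100111110101)·(00000000000000000000010000) mod 2 = 0+0+0+0+0+0+0+0+0+0+0+0+0+0+0+0+0+0+0+0+0+1+0+0+0+0 mod 2 = 1
  c[27] = d·G[:,27] = (10101001111101100111110101)·(00000000000000000000001000) mod 2 = 0+0+0+0+0+0+0+0+0+0+0+0+0+0+0+0+0+0+0+0+0+0+0+0+0+0 mod 2 = 0
  c[28] = d·G[:,28] = (10101001111101100111110101)·(00000000000000000000000100) mod 2 = 0+0+0+0+0+0+0+0+0+0+0+0+0+0+0+0+0+0+0+0+0+0+0+1+0+0 mod 2 = 1
  c[29] = d·G[:,29] = (10101001111101100111110101)·(00000000000000000000000010) mod 2 = 0+0+0+0+0+0+0+0+0+0+0+0+0+0+0+0+0+0+0+0+0+0+0+0+0+0 mod 2 = 0
  c[30] = d·G[:,30] = (10101001111101100111110101)·(00000000000000000000000001) mod 2 = 0+0+0+0+0+0+0+0+0+0+0+0+0+0+0+0+0+0+0+0+0+0+0+0+0+1 mod 2 = 1
Codeword = 1111010110011110101100111110101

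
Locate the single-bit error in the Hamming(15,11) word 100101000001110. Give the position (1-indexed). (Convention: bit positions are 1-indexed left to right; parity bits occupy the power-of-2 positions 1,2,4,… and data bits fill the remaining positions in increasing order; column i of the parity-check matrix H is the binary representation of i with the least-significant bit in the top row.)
Syndrome s = H · r^T (mod 2), r = 100101000001110:
  s[0] = (101010101010101)·(100101000001110) mod 2 = 1+0+0+0+0+0+0+0+0+0+0+0+1+0+0 mod 2 = 0
  s[1] = (011001100110011)·(100101000001110) mod 2 = 0+0+0+0+0+1+0+0+0+0+0+0+0+1+0 mod 2 = 0
  s[2] = (000111100001111)·(100101000001110) mod 2 = 0+0+0+1+0+1+0+0+0+0+0+1+1+1+0 mod 2 = 1
  s[3] = (000000011111111)·(100101000001110) mod 2 = 0+0+0+0+0+0+0+0+0+0+0+1+1+1+0 mod 2 = 1
Syndrome = 0011
Column i of H is the binary representation of i, so the syndrome is the binary index of the flipped bit.
Read s = 0011 with s[0] as LSB: 0·2^0 + 0·2^1 + 1·2^2 + 1·2^3 = 12.
Error is at bit position 12.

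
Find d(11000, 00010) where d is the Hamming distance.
XOR = 11010, count of 1s = 3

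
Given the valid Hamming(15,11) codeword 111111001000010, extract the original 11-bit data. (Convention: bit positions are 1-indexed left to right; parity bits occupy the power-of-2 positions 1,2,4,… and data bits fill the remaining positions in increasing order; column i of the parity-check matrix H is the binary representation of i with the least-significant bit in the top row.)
Parity bits occupy power-of-2 positions; data bits are at positions {3,5,6,7,9,10,11,12,13,14,15} (1-indexed).
Extract: c[3]=1 c[5]=1 c[6]=1 c[7]=0 c[9]=1 c[10]=0 c[11]=0 c[12]=0 c[13]=0 c[14]=1 c[15]=0
Data = 11101000010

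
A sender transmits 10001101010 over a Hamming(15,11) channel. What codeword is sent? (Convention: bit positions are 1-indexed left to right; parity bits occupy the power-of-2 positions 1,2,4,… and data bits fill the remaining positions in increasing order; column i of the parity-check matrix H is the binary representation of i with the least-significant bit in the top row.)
Codeword c = d · G (mod 2), d = 10001101010:
  c[0] = d·G[:,0] = (10001101010)·(11011010101) mod 2 = 1+0+0+0+1+0+0+0+0+0+0 mod 2 = 0
  c[1] = d·G[:,1] = (10001101010)·(10110110011) mod 2 = 1+0+0+0+0+1+0+0+0+1+0 mod 2 = 1
  c[2] = d·G[:,2] = (10001101010)·(10000000000) mod 2 = 1+0+0+0+0+0+0+0+0+0+0 mod 2 = 1
  c[3] = d·G[:,3] = (10001101010)·(01110001111) mod 2 = 0+0+0+0+0+0+0+1+0+1+0 mod 2 = 0
  c[4] = d·G[:,4] = (10001101010)·(01000000000) mod 2 = 0+0+0+0+0+0+0+0+0+0+0 mod 2 = 0
  c[5] = d·G[:,5] = (10001101010)·(00100000000) mod 2 = 0+0+0+0+0+0+0+0+0+0+0 mod 2 = 0
  c[6] = d·G[:,6] = (10001101010)·(00010000000) mod 2 = 0+0+0+0+0+0+0+0+0+0+0 mod 2 = 0
  c[7] = d·G[:,7] = (10001101010)·(00001111111) mod 2 = 0+0+0+0+1+1+0+1+0+1+0 mod 2 = 0
  c[8] = d·G[:,8] = (10001101010)·(00001000000) mod 2 = 0+0+0+0+1+0+0+0+0+0+0 mod 2 = 1
  c[9] = d·G[:,9] = (10001101010)·(00000100000) mod 2 = 0+0+0+0+0+1+0+0+0+0+0 mod 2 = 1
  c[10] = d·G[:,10] = (10001101010)·(00000010000) mod 2 = 0+0+0+0+0+0+0+0+0+0+0 mod 2 = 0
  c[11] = d·G[:,11] = (10001101010)·(00000001000) mod 2 = 0+0+0+0+0+0+0+1+0+0+0 mod 2 = 1
  c[12] = d·G[:,12] = (10001101010)·(00000000100) mod 2 = 0+0+0+0+0+0+0+0+0+0+0 mod 2 = 0
  c[13] = d·G[:,13] = (10001101010)·(00000000010) mod 2 = 0+0+0+0+0+0+0+0+0+1+0 mod 2 = 1
  c[14] = d·G[:,14] = (10001101010)·(00000000001) mod 2 = 0+0+0+0+0+0+0+0+0+0+0 mod 2 = 0
Codeword = 011000001101010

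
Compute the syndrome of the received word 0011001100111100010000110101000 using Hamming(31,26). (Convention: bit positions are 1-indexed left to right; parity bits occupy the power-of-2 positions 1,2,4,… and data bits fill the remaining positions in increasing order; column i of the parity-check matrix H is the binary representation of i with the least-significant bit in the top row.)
Syndrome s = H · r^T (mod 2), r = 0011001100111100010000110101000:
  s[0] = (1010101010101010101010101010101)·(0011001100111100010000110101000) mod 2 = 0+0+1+0+0+0+1+0+0+0+1+0+1+0+0+0+0+0+0+0+0+0+1+0+0+0+0+0+0+0+0 mod 2 = 1
  s[1] = (0110011001100110011001100110011)·(0011001100111100010000110101000) mod 2 = 0+0+1+0+0+0+1+0+0+0+1+0+0+1+0+0+0+1+0+0+0+0+1+0+0+1+0+0+0+0+0 mod 2 = 1
  s[2] = (0001111000011110000111100001111)·(0011001100111100010000110101000) mod 2 = 0+0+0+1+0+0+1+0+0+0+0+1+1+1+0+0+0+0+0+0+0+0+1+0+0+0+0+1+0+0+0 mod 2 = 1
  s[3] = (0000000111111110000000011111111)·(0011001100111100010000110101000) mod 2 = 0+0+0+0+0+0+0+1+0+0+1+1+1+1+0+0+0+0+0+0+0+0+0+1+0+1+0+1+0+0+0 mod 2 = 0
  s[4] = (0000000000000001111111111111111)·(0011001100111100010000110101000) mod 2 = 0+0+0+0+0+0+0+0+0+0+0+0+0+0+0+0+0+1+0+0+0+0+1+1+0+1+0+1+0+0+0 mod 2 = 1
Syndrome = 11101
Non-zero syndrome: error at position 23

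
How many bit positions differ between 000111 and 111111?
XOR = 111000, count of 1s = 3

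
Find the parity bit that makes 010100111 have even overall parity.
Sum of data bits: 0+1+0+1+0+0+1+1+1 = 5.
5 mod 2 = 1, so parity bit = 1.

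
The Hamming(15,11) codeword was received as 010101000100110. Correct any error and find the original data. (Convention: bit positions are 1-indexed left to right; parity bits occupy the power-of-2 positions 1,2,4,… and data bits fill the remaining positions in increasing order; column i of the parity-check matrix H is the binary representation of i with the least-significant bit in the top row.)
Syndrome s = H · r^T (mod 2), r = 010101000100110:
  s[0] = (101010101010101)·(010101000100110) mod 2 = 0+0+0+0+0+0+0+0+0+0+0+0+1+0+0 mod 2 = 1
  s[1] = (011001100110011)·(010101000100110) mod 2 = 0+1+0+0+0+1+0+0+0+1+0+0+0+1+0 mod 2 = 0
  s[2] = (000111100001111)·(010101000100110) mod 2 = 0+0+0+1+0+1+0+0+0+0+0+0+1+1+0 mod 2 = 0
  s[3] = (000000011111111)·(010101000100110) mod 2 = 0+0+0+0+0+0+0+0+0+1+0+0+1+1+0 mod 2 = 1
Syndrome = 1001
Column 9 of H equals this syndrome → error at bit 9 (1-indexed).
Flip bit 9: 010101000100110 → 010101001100110
Extract data bits at positions {3,5,6,7,9,10,11,12,13,14,15}: 00101100110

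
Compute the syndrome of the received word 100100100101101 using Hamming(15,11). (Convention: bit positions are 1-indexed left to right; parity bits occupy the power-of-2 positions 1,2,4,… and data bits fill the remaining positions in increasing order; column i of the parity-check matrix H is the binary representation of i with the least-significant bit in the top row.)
Syndrome s = H · r^T (mod 2), r = 100100100101101:
  s[0] = (101010101010101)·(100100100101101) mod 2 = 1+0+0+0+0+0+1+0+0+0+0+0+1+0+1 mod 2 = 0
  s[1] = (011001100110011)·(100100100101101) mod 2 = 0+0+0+0+0+0+1+0+0+1+0+0+0+0+1 mod 2 = 1
  s[2] = (000111100001111)·(100100100101101) mod 2 = 0+0+0+1+0+0+1+0+0+0+0+1+1+0+1 mod 2 = 1
  s[3] = (000000011111111)·(100100100101101) mod 2 = 0+0+0+0+0+0+0+0+0+1+0+1+1+0+1 mod 2 = 0
Syndrome = 0110
Non-zero syndrome: error at position 6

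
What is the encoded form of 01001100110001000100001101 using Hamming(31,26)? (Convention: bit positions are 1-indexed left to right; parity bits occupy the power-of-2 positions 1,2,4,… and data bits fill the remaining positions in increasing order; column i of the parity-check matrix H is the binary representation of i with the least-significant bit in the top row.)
Codeword c = d · G (mod 2), d = 01001100110001000100001101:
  c[0] = d·G[:,0] = (01001100110001000100001101)·(11011010101101010101010101) mod 2 = 0+1+0+0+1+0+0+0+1+0+0+0+0+1+0+0+0+1+0+0+0+0+0+1+0+1 mod 2 = 1
  c[1] = d·G[:,1] = (01001100110001000100001101)·(10110110011011001100110011) mod 2 = 0+0+0+0+0+1+0+0+0+1+0+0+0+1+0+0+0+1+0+0+0+0+0+0+0+1 mod 2 = 1
  c[2] = d·G[:,2] = (01001100110001000100001101)·(10000000000000000000000000) mod 2 = 0+0+0+0+0+0+0+0+0+0+0+0+0+0+0+0+0+0+0+0+0+0+0+0+0+0 mod 2 = 0
  c[3] = d·G[:,3] = (01001100110001000100001101)·(01110001111000111100001111) mod 2 = 0+1+0+0+0+0+0+0+1+1+0+0+0+0+0+0+0+1+0+0+0+0+1+1+0+1 mod 2 = 1
  c[4] = d·G[:,4] = (01001100110001000100001101)·(01000000000000000000000000) mod 2 = 0+1+0+0+0+0+0+0+0+0+0+0+0+0+0+0+0+0+0+0+0+0+0+0+0+0 mod 2 = 1
  c[5] = d·G[:,5] = (01001100110001000100001101)·(00100000000000000000000000) mod 2 = 0+0+0+0+0+0+0+0+0+0+0+0+0+0+0+0+0+0+0+0+0+0+0+0+0+0 mod 2 = 0
  c[6] = d·G[:,6] = (01001100110001000100001101)·(00010000000000000000000000) mod 2 = 0+0+0+0+0+0+0+0+0+0+0+0+0+0+0+0+0+0+0+0+0+0+0+0+0+0 mod 2 = 0
  c[7] = d·G[:,7] = (01001100110001000100001101)·(00001111111000000011111111) mod 2 = 0+0+0+0+1+1+0+0+1+1+0+0+0+0+0+0+0+0+0+0+0+0+1+1+0+1 mod 2 = 1
  c[8] = d·G[:,8] = (01001100110001000100001101)·(00001000000000000000000000) mod 2 = 0+0+0+0+1+0+0+0+0+0+0+0+0+0+0+0+0+0+0+0+0+0+0+0+0+0 mod 2 = 1
  c[9] = d·G[:,9] = (01001100110001000100001101)·(00000100000000000000000000) mod 2 = 0+0+0+0+0+1+0+0+0+0+0+0+0+0+0+0+0+0+0+0+0+0+0+0+0+0 mod 2 = 1
  c[10] = d·G[:,10] = (01001100110001000100001101)·(00000010000000000000000000) mod 2 = 0+0+0+0+0+0+0+0+0+0+0+0+0+0+0+0+0+0+0+0+0+0+0+0+0+0 mod 2 = 0
  c[11] = d·G[:,11] = (01001100110001000100001101)·(00000001000000000000000000) mod 2 = 0+0+0+0+0+0+0+0+0+0+0+0+0+0+0+0+0+0+0+0+0+0+0+0+0+0 mod 2 = 0
  c[12] = d·G[:,12] = (01001100110001000100001101)·(00000000100000000000000000) mod 2 = 0+0+0+0+0+0+0+0+1+0+0+0+0+0+0+0+0+0+0+0+0+0+0+0+0+0 mod 2 = 1
  c[13] = d·G[:,13] = (01001100110001000100001101)·(00000000010000000000000000) mod 2 = 0+0+0+0+0+0+0+0+0+1+0+0+0+0+0+0+0+0+0+0+0+0+0+0+0+0 mod 2 = 1
  c[14] = d·G[:,14] = (01001100110001000100001101)·(00000000001000000000000000) mod 2 = 0+0+0+0+0+0+0+0+0+0+0+0+0+0+0+0+0+0+0+0+0+0+0+0+0+0 mod 2 = 0
  c[15] = d·G[:,15] = (01001100110001000100001101)·(00000000000111111111111111) mod 2 = 0+0+0+0+0+0+0+0+0+0+0+0+0+1+0+0+0+1+0+0+0+0+1+1+0+1 mod 2 = 1
  c[16] = d·G[:,16] = (01001100110001000100001101)·(00000000000100000000000000) mod 2 = 0+0+0+0+0+0+0+0+0+0+0+0+0+0+0+0+0+0+0+0+0+0+0+0+0+0 mod 2 = 0
  c[17] = d·G[:,17] = (01001100110001000100001101)·(00000000000010000000000000) mod 2 = 0+0+0+0+0+0+0+0+0+0+0+0+0+0+0+0+0+0+0+0+0+0+0+0+0+0 mod 2 = 0
  c[18] = d·G[:,18] = (01001100110001000100001101)·(00000000000001000000000000) mod 2 = 0+0+0+0+0+0+0+0+0+0+0+0+0+1+0+0+0+0+0+0+0+0+0+0+0+0 mod 2 = 1
  c[19] = d·G[:,19] = (01001100110001000100001101)·(00000000000000100000000000) mod 2 = 0+0+0+0+0+0+0+0+0+0+0+0+0+0+0+0+0+0+0+0+0+0+0+0+0+0 mod 2 = 0
  c[20] = d·G[:,20] = (01001100110001000100001101)·(00000000000000010000000000) mod 2 = 0+0+0+0+0+0+0+0+0+0+0+0+0+0+0+0+0+0+0+0+0+0+0+0+0+0 mod 2 = 0
  c[21] = d·G[:,21] = (01001100110001000100001101)·(00000000000000001000000000) mod 2 = 0+0+0+0+0+0+0+0+0+0+0+0+0+0+0+0+0+0+0+0+0+0+0+0+0+0 mod 2 = 0
  c[22] = d·G[:,22] = (01001100110001000100001101)·(00000000000000000100000000) mod 2 = 0+0+0+0+0+0+0+0+0+0+0+0+0+0+0+0+0+1+0+0+0+0+0+0+0+0 mod 2 = 1
  c[23] = d·G[:,23] = (01001100110001000100001101)·(00000000000000000010000000) mod 2 = 0+0+0+0+0+0+0+0+0+0+0+0+0+0+0+0+0+0+0+0+0+0+0+0+0+0 mod 2 = 0
  c[24] = d·G[:,24] = (01001100110001000100001101)·(00000000000000000001000000) mod 2 = 0+0+0+0+0+0+0+0+0+0+0+0+0+0+0+0+0+0+0+0+0+0+0+0+0+0 mod 2 = 0
  c[25] = d·G[:,25] = (01001100110001000100001101)·(00000000000000000000100000) mod 2 = 0+0+0+0+0+0+0+0+0+0+0+0+0+0+0+0+0+0+0+0+0+0+0+0+0+0 mod 2 = 0
  c[26] = d·G[:,26] = (01001100110001000100001101)·(00000000000000000000010000) mod 2 = 0+0+0+0+0+0+0+0+0+0+0+0+0+0+0+0+0+0+0+0+0+0+0+0+0+0 mod 2 = 0
  c[27] = d·G[:,27] = (01001100110001000100001101)·(00000000000000000000001000) mod 2 = 0+0+0+0+0+0+0+0+0+0+0+0+0+0+0+0+0+0+0+0+0+0+1+0+0+0 mod 2 = 1
  c[28] = d·G[:,28] = (01001100110001000100001101)·(00000000000000000000000100) mod 2 = 0+0+0+0+0+0+0+0+0+0+0+0+0+0+0+0+0+0+0+0+0+0+0+1+0+0 mod 2 = 1
  c[29] = d·G[:,29] = (01001100110001000100001101)·(00000000000000000000000010) mod 2 = 0+0+0+0+0+0+0+0+0+0+0+0+0+0+0+0+0+0+0+0+0+0+0+0+0+0 mod 2 = 0
  c[30] = d·G[:,30] = (01001100110001000100001101)·(00000000000000000000000001) mod 2 = 0+0+0+0+0+0+0+0+0+0+0+0+0+0+0+0+0+0+0+0+0+0+0+0+0+1 mod 2 = 1
Codeword = 1101100111001101001000100001101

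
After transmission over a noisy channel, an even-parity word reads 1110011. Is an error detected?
Sum of received bits: 1+1+1+0+0+1+1 = 5; 5 mod 2 = 1. Result is 1 ≠ 0 → error detected.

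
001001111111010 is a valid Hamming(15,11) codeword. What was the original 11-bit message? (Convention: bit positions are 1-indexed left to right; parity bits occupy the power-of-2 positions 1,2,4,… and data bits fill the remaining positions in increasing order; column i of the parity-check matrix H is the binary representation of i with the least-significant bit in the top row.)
Parity bits occupy power-of-2 positions; data bits are at positions {3,5,6,7,9,10,11,12,13,14,15} (1-indexed).
Extract: c[3]=1 c[5]=0 c[6]=1 c[7]=1 c[9]=1 c[10]=1 c[11]=1 c[12]=1 c[13]=0 c[14]=1 c[15]=0
Data = 10111111010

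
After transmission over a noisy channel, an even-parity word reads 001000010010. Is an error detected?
Sum of received bits: 0+0+1+0+0+0+0+1+0+0+1+0 = 3; 3 mod 2 = 1. Result is 1 ≠ 0 → error detected.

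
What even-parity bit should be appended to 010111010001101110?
Sum of data bits: 0+1+0+1+1+1+0+1+0+0+0+1+1+0+1+1+1+0 = 10.
10 mod 2 = 0, so parity bit = 0.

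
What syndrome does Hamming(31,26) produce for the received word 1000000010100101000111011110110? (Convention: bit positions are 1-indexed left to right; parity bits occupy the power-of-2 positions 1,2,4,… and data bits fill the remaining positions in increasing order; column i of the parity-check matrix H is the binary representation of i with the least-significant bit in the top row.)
Syndrome s = H · r^T (mod 2), r = 1000000010100101000111011110110:
  s[0] = (1010101010101010101010101010101)·(1000000010100101000111011110110) mod 2 = 1+0+0+0+0+0+0+0+1+0+1+0+0+0+0+0+0+0+0+0+1+0+0+0+1+0+1+0+1+0+0 mod 2 = 1
  s[1] = (0110011001100110011001100110011)·(1000000010100101000111011110110) mod 2 = 0+0+0+0+0+0+0+0+0+0+1+0+0+1+0+0+0+0+0+0+0+1+0+0+0+1+1+0+0+1+0 mod 2 = 0
  s[2] = (0001111000011110000111100001111)·(1000000010100101000111011110110) mod 2 = 0+0+0+0+0+0+0+0+0+0+0+0+0+1+0+0+0+0+0+1+1+1+0+0+0+0+0+0+1+1+0 mod 2 = 0
  s[3] = (0000000111111110000000011111111)·(1000000010100101000111011110110) mod 2 = 0+0+0+0+0+0+0+0+1+0+1+0+0+1+0+0+0+0+0+0+0+0+0+1+1+1+1+0+1+1+0 mod 2 = 1
  s[4] = (0000000000000001111111111111111)·(1000000010100101000111011110110) mod 2 = 0+0+0+0+0+0+0+0+0+0+0+0+0+0+0+1+0+0+0+1+1+1+0+1+1+1+1+0+1+1+0 mod 2 = 0
Syndrome = 10010
Non-zero syndrome: error at position 9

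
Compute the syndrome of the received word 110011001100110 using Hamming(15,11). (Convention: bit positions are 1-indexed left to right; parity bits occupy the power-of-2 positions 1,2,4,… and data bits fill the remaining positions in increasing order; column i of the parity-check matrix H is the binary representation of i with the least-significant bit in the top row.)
Syndrome s = H · r^T (mod 2), r = 110011001100110:
  s[0] = (101010101010101)·(110011001100110) mod 2 = 1+0+0+0+1+0+0+0+1+0+0+0+1+0+0 mod 2 = 0
  s[1] = (011001100110011)·(110011001100110) mod 2 = 0+1+0+0+0+1+0+0+0+1+0+0+0+1+0 mod 2 = 0
  s[2] = (000111100001111)·(110011001100110) mod 2 = 0+0+0+0+1+1+0+0+0+0+0+0+1+1+0 mod 2 = 0
  s[3] = (000000011111111)·(110011001100110) mod 2 = 0+0+0+0+0+0+0+0+1+1+0+0+1+1+0 mod 2 = 0
Syndrome = 0000
s = 0: no error detected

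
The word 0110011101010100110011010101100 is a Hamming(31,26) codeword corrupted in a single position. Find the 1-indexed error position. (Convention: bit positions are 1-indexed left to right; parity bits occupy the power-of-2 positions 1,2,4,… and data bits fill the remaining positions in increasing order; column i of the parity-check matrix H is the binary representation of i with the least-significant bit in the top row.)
Syndrome s = H · r^T (mod 2), r = 0110011101010100110011010101100:
  s[0] = (1010101010101010101010101010101)·(0110011101010100110011010101100) mod 2 = 0+0+1+0+0+0+1+0+0+0+0+0+0+0+0+0+1+0+0+0+1+0+0+0+0+0+0+0+1+0+0 mod 2 = 1
  s[1] = (0110011001100110011001100110011)·(0110011101010100110011010101100) mod 2 = 0+1+1+0+0+1+1+0+0+1+0+0+0+1+0+0+0+1+0+0+0+1+0+0+0+1+0+0+0+0+0 mod 2 = 1
  s[2] = (0001111000011110000111100001111)·(0110011101010100110011010101100) mod 2 = 0+0+0+0+0+1+1+0+0+0+0+1+0+1+0+0+0+0+0+0+1+1+0+0+0+0+0+1+1+0+0 mod 2 = 0
  s[3] = (0000000111111110000000011111111)·(0110011101010100110011010101100) mod 2 = 0+0+0+0+0+0+0+1+0+1+0+1+0+1+0+0+0+0+0+0+0+0+0+1+0+1+0+1+1+0+0 mod 2 = 0
  s[4] = (0000000000000001111111111111111)·(0110011101010100110011010101100) mod 2 = 0+0+0+0+0+0+0+0+0+0+0+0+0+0+0+0+1+1+0+0+1+1+0+1+0+1+0+1+1+0+0 mod 2 = 0
Syndrome = 11000
Column i of H is the binary representation of i, so the syndrome is the binary index of the flipped bit.
Read s = 11000 with s[0] as LSB: 1·2^0 + 1·2^1 + 0·2^2 + 0·2^3 + 0·2^4 = 3.
Error is at bit position 3.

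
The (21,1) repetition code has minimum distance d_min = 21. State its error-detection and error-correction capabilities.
Detection only: up to d_min − 1 = 20 errors.
Correction: up to ⌊(d_min − 1)/2⌋ = ⌊20/2⌋ = 10 errors.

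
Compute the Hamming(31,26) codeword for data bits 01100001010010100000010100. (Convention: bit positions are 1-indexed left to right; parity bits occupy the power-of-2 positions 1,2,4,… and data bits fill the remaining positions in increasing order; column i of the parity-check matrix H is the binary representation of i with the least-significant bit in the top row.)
Codeword c = d · G (mod 2), d = 01100001010010100000010100:
  c[0] = d·G[:,0] = (01100001010010100000010100)·(11011010101101010101010101) mod 2 = 0+1+0+0+0+0+0+0+0+0+0+0+0+0+0+0+0+0+0+0+0+1+0+1+0+0 mod 2 = 1
  c[1] = d·G[:,1] = (01100001010010100000010100)·(10110110011011001100110011) mod 2 = 0+0+1+0+0+0+0+0+0+1+0+0+1+0+0+0+0+0+0+0+0+1+0+0+0+0 mod 2 = 0
  c[2] = d·G[:,2] = (01100001010010100000010100)·(10000000000000000000000000) mod 2 = 0+0+0+0+0+0+0+0+0+0+0+0+0+0+0+0+0+0+0+0+0+0+0+0+0+0 mod 2 = 0
  c[3] = d·G[:,3] = (01100001010010100000010100)·(01110001111000111100001111) mod 2 = 0+1+1+0+0+0+0+1+0+1+0+0+0+0+1+0+0+0+0+0+0+0+0+1+0+0 mod 2 = 0
  c[4] = d·G[:,4] = (01100001010010100000010100)·(01000000000000000000000000) mod 2 = 0+1+0+0+0+0+0+0+0+0+0+0+0+0+0+0+0+0+0+0+0+0+0+0+0+0 mod 2 = 1
  c[5] = d·G[:,5] = (01100001010010100000010100)·(00100000000000000000000000) mod 2 = 0+0+1+0+0+0+0+0+0+0+0+0+0+0+0+0+0+0+0+0+0+0+0+0+0+0 mod 2 = 1
  c[6] = d·G[:,6] = (01100001010010100000010100)·(00010000000000000000000000) mod 2 = 0+0+0+0+0+0+0+0+0+0+0+0+0+0+0+0+0+0+0+0+0+0+0+0+0+0 mod 2 = 0
  c[7] = d·G[:,7] = (01100001010010100000010100)·(00001111111000000011111111) mod 2 = 0+0+0+0+0+0+0+1+0+1+0+0+0+0+0+0+0+0+0+0+0+1+0+1+0+0 mod 2 = 0
  c[8] = d·G[:,8] = (01100001010010100000010100)·(00001000000000000000000000) mod 2 = 0+0+0+0+0+0+0+0+0+0+0+0+0+0+0+0+0+0+0+0+0+0+0+0+0+0 mod 2 = 0
  c[9] = d·G[:,9] = (01100001010010100000010100)·(00000100000000000000000000) mod 2 = 0+0+0+0+0+0+0+0+0+0+0+0+0+0+0+0+0+0+0+0+0+0+0+0+0+0 mod 2 = 0
  c[10] = d·G[:,10] = (01100001010010100000010100)·(00000010000000000000000000) mod 2 = 0+0+0+0+0+0+0+0+0+0+0+0+0+0+0+0+0+0+0+0+0+0+0+0+0+0 mod 2 = 0
  c[11] = d·G[:,11] = (01100001010010100000010100)·(00000001000000000000000000) mod 2 = 0+0+0+0+0+0+0+1+0+0+0+0+0+0+0+0+0+0+0+0+0+0+0+0+0+0 mod 2 = 1
  c[12] = d·G[:,12] = (01100001010010100000010100)·(00000000100000000000000000) mod 2 = 0+0+0+0+0+0+0+0+0+0+0+0+0+0+0+0+0+0+0+0+0+0+0+0+0+0 mod 2 = 0
  c[13] = d·G[:,13] = (01100001010010100000010100)·(00000000010000000000000000) mod 2 = 0+0+0+0+0+0+0+0+0+1+0+0+0+0+0+0+0+0+0+0+0+0+0+0+0+0 mod 2 = 1
  c[14] = d·G[:,14] = (01100001010010100000010100)·(00000000001000000000000000) mod 2 = 0+0+0+0+0+0+0+0+0+0+0+0+0+0+0+0+0+0+0+0+0+0+0+0+0+0 mod 2 = 0
  c[15] = d·G[:,15] = (01100001010010100000010100)·(00000000000111111111111111) mod 2 = 0+0+0+0+0+0+0+0+0+0+0+0+1+0+1+0+0+0+0+0+0+1+0+1+0+0 mod 2 = 0
  c[16] = d·G[:,16] = (01100001010010100000010100)·(00000000000100000000000000) mod 2 = 0+0+0+0+0+0+0+0+0+0+0+0+0+0+0+0+0+0+0+0+0+0+0+0+0+0 mod 2 = 0
  c[17] = d·G[:,17] = (01100001010010100000010100)·(00000000000010000000000000) mod 2 = 0+0+0+0+0+0+0+0+0+0+0+0+1+0+0+0+0+0+0+0+0+0+0+0+0+0 mod 2 = 1
  c[18] = d·G[:,18] = (01100001010010100000010100)·(00000000000001000000000000) mod 2 = 0+0+0+0+0+0+0+0+0+0+0+0+0+0+0+0+0+0+0+0+0+0+0+0+0+0 mod 2 = 0
  c[19] = d·G[:,19] = (01100001010010100000010100)·(00000000000000100000000000) mod 2 = 0+0+0+0+0+0+0+0+0+0+0+0+0+0+1+0+0+0+0+0+0+0+0+0+0+0 mod 2 = 1
  c[20] = d·G[:,20] = (01100001010010100000010100)·(00000000000000010000000000) mod 2 = 0+0+0+0+0+0+0+0+0+0+0+0+0+0+0+0+0+0+0+0+0+0+0+0+0+0 mod 2 = 0
  c[21] = d·G[:,21] = (01100001010010100000010100)·(00000000000000001000000000) mod 2 = 0+0+0+0+0+0+0+0+0+0+0+0+0+0+0+0+0+0+0+0+0+0+0+0+0+0 mod 2 = 0
  c[22] = d·G[:,22] = (01100001010010100000010100)·(00000000000000000100000000) mod 2 = 0+0+0+0+0+0+0+0+0+0+0+0+0+0+0+0+0+0+0+0+0+0+0+0+0+0 mod 2 = 0
  c[23] = d·G[:,23] = (01100001010010100000010100)·(00000000000000000010000000) mod 2 = 0+0+0+0+0+0+0+0+0+0+0+0+0+0+0+0+0+0+0+0+0+0+0+0+0+0 mod 2 = 0
  c[24] = d·G[:,24] = (01100001010010100000010100)·(00000000000000000001000000) mod 2 = 0+0+0+0+0+0+0+0+0+0+0+0+0+0+0+0+0+0+0+0+0+0+0+0+0+0 mod 2 = 0
  c[25] = d·G[:,25] = (01100001010010100000010100)·(00000000000000000000100000) mod 2 = 0+0+0+0+0+0+0+0+0+0+0+0+0+0+0+0+0+0+0+0+0+0+0+0+0+0 mod 2 = 0
  c[26] = d·G[:,26] = (01100001010010100000010100)·(00000000000000000000010000) mod 2 = 0+0+0+0+0+0+0+0+0+0+0+0+0+0+0+0+0+0+0+0+0+1+0+0+0+0 mod 2 = 1
  c[27] = d·G[:,27] = (01100001010010100000010100)·(00000000000000000000001000) mod 2 = 0+0+0+0+0+0+0+0+0+0+0+0+0+0+0+0+0+0+0+0+0+0+0+0+0+0 mod 2 = 0
  c[28] = d·G[:,28] = (01100001010010100000010100)·(00000000000000000000000100) mod 2 = 0+0+0+0+0+0+0+0+0+0+0+0+0+0+0+0+0+0+0+0+0+0+0+1+0+0 mod 2 = 1
  c[29] = d·G[:,29] = (01100001010010100000010100)·(00000000000000000000000010) mod 2 = 0+0+0+0+0+0+0+0+0+0+0+0+0+0+0+0+0+0+0+0+0+0+0+0+0+0 mod 2 = 0
  c[30] = d·G[:,30] = (01100001010010100000010100)·(00000000000000000000000001) mod 2 = 0+0+0+0+0+0+0+0+0+0+0+0+0+0+0+0+0+0+0+0+0+0+0+0+0+0 mod 2 = 0
Codeword = 1000110000010100010100000010100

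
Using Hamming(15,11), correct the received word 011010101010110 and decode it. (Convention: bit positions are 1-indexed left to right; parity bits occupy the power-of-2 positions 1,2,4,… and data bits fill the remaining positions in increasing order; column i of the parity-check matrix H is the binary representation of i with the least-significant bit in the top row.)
Syndrome s = H · r^T (mod 2), r = 011010101010110:
  s[0] = (101010101010101)·(011010101010110) mod 2 = 0+0+1+0+1+0+1+0+1+0+1+0+1+0+0 mod 2 = 0
  s[1] = (011001100110011)·(011010101010110) mod 2 = 0+1+1+0+0+0+1+0+0+0+1+0+0+1+0 mod 2 = 1
  s[2] = (000111100001111)·(011010101010110) mod 2 = 0+0+0+0+1+0+1+0+0+0+0+0+1+1+0 mod 2 = 0
  s[3] = (000000011111111)·(011010101010110) mod 2 = 0+0+0+0+0+0+0+0+1+0+1+0+1+1+0 mod 2 = 0
Syndrome = 0100
Column 2 of H equals this syndrome → error at bit 2 (1-indexed).
Flip bit 2: 011010101010110 → 001010101010110
Extract data bits at positions {3,5,6,7,9,10,11,12,13,14,15}: 11011010110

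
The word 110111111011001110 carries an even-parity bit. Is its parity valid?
Sum of all bits: 1+1+0+1+1+1+1+1+1+0+1+1+0+0+1+1+1+0 = 13; 13 mod 2 = 1. Result is 1 → parity error detected.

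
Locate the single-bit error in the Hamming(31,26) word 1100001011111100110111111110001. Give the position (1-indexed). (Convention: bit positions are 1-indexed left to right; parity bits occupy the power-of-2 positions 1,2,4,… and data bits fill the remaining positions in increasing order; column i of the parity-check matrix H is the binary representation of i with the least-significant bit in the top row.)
Syndrome s = H · r^T (mod 2), r = 1100001011111100110111111110001:
  s[0] = (1010101010101010101010101010101)·(1100001011111100110111111110001) mod 2 = 1+0+0+0+0+0+1+0+1+0+1+0+1+0+0+0+1+0+0+0+1+0+1+0+1+0+1+0+0+0+1 mod 2 = 1
  s[1] = (0110011001100110011001100110011)·(1100001011111100110111111110001) mod 2 = 0+1+0+0+0+0+1+0+0+1+1+0+0+1+0+0+0+1+0+0+0+1+1+0+0+1+1+0+0+0+1 mod 2 = 1
  s[2] = (0001111000011110000111100001111)·(1100001011111100110111111110001) mod 2 = 0+0+0+0+0+0+1+0+0+0+0+1+1+1+0+0+0+0+0+1+1+1+1+0+0+0+0+0+0+0+1 mod 2 = 1
  s[3] = (0000000111111110000000011111111)·(1100001011111100110111111110001) mod 2 = 0+0+0+0+0+0+0+0+1+1+1+1+1+1+0+0+0+0+0+0+0+0+0+1+1+1+1+0+0+0+1 mod 2 = 1
  s[4] = (0000000000000001111111111111111)·(1100001011111100110111111110001) mod 2 = 0+0+0+0+0+0+0+0+0+0+0+0+0+0+0+0+1+1+0+1+1+1+1+1+1+1+1+0+0+0+1 mod 2 = 1
Syndrome = 11111
Column i of H is the binary representation of i, so the syndrome is the binary index of the flipped bit.
Read s = 11111 with s[0] as LSB: 1·2^0 + 1·2^1 + 1·2^2 + 1·2^3 + 1·2^4 = 31.
Error is at bit position 31.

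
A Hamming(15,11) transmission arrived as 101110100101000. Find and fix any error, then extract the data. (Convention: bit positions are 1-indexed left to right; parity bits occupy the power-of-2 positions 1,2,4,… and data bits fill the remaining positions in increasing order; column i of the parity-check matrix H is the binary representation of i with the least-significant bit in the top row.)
Syndrome s = H · r^T (mod 2), r = 101110100101000:
  s[0] = (101010101010101)·(101110100101000) mod 2 = 1+0+1+0+1+0+1+0+0+0+0+0+0+0+0 mod 2 = 0
  s[1] = (011001100110011)·(101110100101000) mod 2 = 0+0+1+0+0+0+1+0+0+1+0+0+0+0+0 mod 2 = 1
  s[2] = (000111100001111)·(101110100101000) mod 2 = 0+0+0+1+1+0+1+0+0+0+0+1+0+0+0 mod 2 = 0
  s[3] = (000000011111111)·(101110100101000) mod 2 = 0+0+0+0+0+0+0+0+0+1+0+1+0+0+0 mod 2 = 0
Syndrome = 0100
Column 2 of H equals this syndrome → error at bit 2 (1-indexed).
Flip bit 2: 101110100101000 → 111110100101000
Extract data bits at positions {3,5,6,7,9,10,11,12,13,14,15}: 11010101000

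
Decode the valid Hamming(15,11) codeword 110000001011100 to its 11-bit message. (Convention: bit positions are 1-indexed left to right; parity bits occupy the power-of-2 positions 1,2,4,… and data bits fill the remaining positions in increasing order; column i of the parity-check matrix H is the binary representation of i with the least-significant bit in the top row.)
Parity bits occupy power-of-2 positions; data bits are at positions {3,5,6,7,9,10,11,12,13,14,15} (1-indexed).
Extract: c[3]=0 c[5]=0 c[6]=0 c[7]=0 c[9]=1 c[10]=0 c[11]=1 c[12]=1 c[13]=1 c[14]=0 c[15]=0
Data = 00001011100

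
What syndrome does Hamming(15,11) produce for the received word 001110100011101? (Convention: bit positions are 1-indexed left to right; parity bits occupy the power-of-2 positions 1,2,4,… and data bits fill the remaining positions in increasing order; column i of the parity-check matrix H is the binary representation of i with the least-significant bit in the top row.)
Syndrome s = H · r^T (mod 2), r = 001110100011101:
  s[0] = (101010101010101)·(001110100011101) mod 2 = 0+0+1+0+1+0+1+0+0+0+1+0+1+0+1 mod 2 = 0
  s[1] = (011001100110011)·(001110100011101) mod 2 = 0+0+1+0+0+0+1+0+0+0+1+0+0+0+1 mod 2 = 0
  s[2] = (000111100001111)·(001110100011101) mod 2 = 0+0+0+1+1+0+1+0+0+0+0+1+1+0+1 mod 2 = 0
  s[3] = (000000011111111)·(001110100011101) mod 2 = 0+0+0+0+0+0+0+0+0+0+1+1+1+0+1 mod 2 = 0
Syndrome = 0000
s = 0: no error detected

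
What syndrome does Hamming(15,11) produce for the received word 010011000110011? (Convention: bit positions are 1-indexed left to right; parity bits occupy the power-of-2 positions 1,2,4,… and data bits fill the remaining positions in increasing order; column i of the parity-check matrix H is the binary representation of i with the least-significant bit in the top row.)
Syndrome s = H · r^T (mod 2), r = 010011000110011:
  s[0] = (101010101010101)·(010011000110011) mod 2 = 0+0+0+0+1+0+0+0+0+0+1+0+0+0+1 mod 2 = 1
  s[1] = (011001100110011)·(010011000110011) mod 2 = 0+1+0+0+0+1+0+0+0+1+1+0+0+1+1 mod 2 = 0
  s[2] = (000111100001111)·(010011000110011) mod 2 = 0+0+0+0+1+1+0+0+0+0+0+0+0+1+1 mod 2 = 0
  s[3] = (000000011111111)·(010011000110011) mod 2 = 0+0+0+0+0+0+0+0+0+1+1+0+0+1+1 mod 2 = 0
Syndrome = 1000
Non-zero syndrome: error at position 1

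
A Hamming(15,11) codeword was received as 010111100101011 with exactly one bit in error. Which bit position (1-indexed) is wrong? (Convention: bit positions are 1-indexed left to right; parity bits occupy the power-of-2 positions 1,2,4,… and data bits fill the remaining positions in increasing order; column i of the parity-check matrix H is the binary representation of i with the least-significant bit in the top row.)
Syndrome s = H · r^T (mod 2), r = 010111100101011:
  s[0] = (101010101010101)·(010111100101011) mod 2 = 0+0+0+0+1+0+1+0+0+0+0+0+0+0+1 mod 2 = 1
  s[1] = (011001100110011)·(010111100101011) mod 2 = 0+1+0+0+0+1+1+0+0+1+0+0+0+1+1 mod 2 = 0
  s[2] = (000111100001111)·(010111100101011) mod 2 = 0+0+0+1+1+1+1+0+0+0+0+1+0+1+1 mod 2 = 1
  s[3] = (000000011111111)·(010111100101011) mod 2 = 0+0+0+0+0+0+0+0+0+1+0+1+0+1+1 mod 2 = 0
Syndrome = 1010
Column i of H is the binary representation of i, so the syndrome is the binary index of the flipped bit.
Read s = 1010 with s[0] as LSB: 1·2^0 + 0·2^1 + 1·2^2 + 0·2^3 = 5.
Error is at bit position 5.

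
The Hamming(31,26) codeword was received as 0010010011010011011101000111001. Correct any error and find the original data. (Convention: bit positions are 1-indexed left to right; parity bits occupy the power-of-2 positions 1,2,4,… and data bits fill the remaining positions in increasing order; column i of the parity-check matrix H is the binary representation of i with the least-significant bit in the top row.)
Syndrome s = H · r^T (mod 2), r = 0010010011010011011101000111001:
  s[0] = (1010101010101010101010101010101)·(0010010011010011011101000111001) mod 2 = 0+0+1+0+0+0+0+0+1+0+0+0+0+0+1+0+0+0+1+0+0+0+0+0+0+0+1+0+0+0+1 mod 2 = 0
  s[1] = (0110011001100110011001100110011)·(0010010011010011011101000111001) mod 2 = 0+0+1+0+0+1+0+0+0+1+0+0+0+0+1+0+0+1+1+0+0+1+0+0+0+1+1+0+0+0+1 mod 2 = 0
  s[2] = (0001111000011110000111100001111)·(0010010011010011011101000111001) mod 2 = 0+0+0+0+0+1+0+0+0+0+0+1+0+0+1+0+0+0+0+1+0+1+0+0+0+0+0+1+0+0+1 mod 2 = 1
  s[3] = (0000000111111110000000011111111)·(0010010011010011011101000111001) mod 2 = 0+0+0+0+0+0+0+0+1+1+0+1+0+0+1+0+0+0+0+0+0+0+0+0+0+1+1+1+0+0+1 mod 2 = 0
  s[4] = (0000000000000001111111111111111)·(0010010011010011011101000111001) mod 2 = 0+0+0+0+0+0+0+0+0+0+0+0+0+0+0+1+0+1+1+1+0+1+0+0+0+1+1+1+0+0+1 mod 2 = 1
Syndrome = 00101
Column 20 of H equals this syndrome → error at bit 20 (1-indexed).
Flip bit 20: 0010010011010011011101000111001 → 0010010011010011011001000111001
Extract data bits at positions {3,5,6,7,9,10,11,12,13,14,15,17,18,19,20,21,22,23,24,25,26,27,28,29,30,31}: 10101101001011001000111001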